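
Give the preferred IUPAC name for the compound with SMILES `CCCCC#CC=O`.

hept-2-ynal

The longest carbon chain that includes the –CHO group and the multiple bond has 7 carbons, so the parent hydride is heptane.
The principal characteristic group is an aldehyde (terminal –CHO), named with the suffix -al.
There is one C≡C triple bond, indicated by the ending -yne.
The numbering direction is chosen so that the aldehyde carbon is C-1 by definition.
That gives the triple bond between C-2 and C-3.
Assembling the pieces gives hept-2-ynal.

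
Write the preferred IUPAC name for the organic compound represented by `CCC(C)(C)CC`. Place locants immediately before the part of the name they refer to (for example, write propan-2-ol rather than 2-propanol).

3,3-dimethylpentane

The longest carbon chain is 5 atoms: the parent is pentane.
Both numbering directions give the same locant set; either may be used.
With this numbering: two methyl groups at C-3.
Putting it together: 3,3-dimethylpentane.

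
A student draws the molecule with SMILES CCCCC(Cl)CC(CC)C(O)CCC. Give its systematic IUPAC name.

7-chloro-5-ethylundecan-4-ol

The longest carbon chain that includes the –OH group has 11 carbons, so the parent hydride is undecane.
The principal characteristic group is an alcohol (–OH), named with the suffix -ol.
Choose the numbering such that numbering from this end puts the hydroxyl group at C-4 rather than C-8.
With this numbering: the hydroxyl at C-4; a chloro group at C-7; an ethyl group at C-5.
Prefixes are listed alphabetically: chloro, ethyl.
Assembling the pieces gives 7-chloro-5-ethylundecan-4-ol.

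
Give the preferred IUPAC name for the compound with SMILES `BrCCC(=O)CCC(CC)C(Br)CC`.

1,7-dibromo-6-ethylnonan-3-one

The longest chain bearing the carbonyl is 9 carbons long (nonane).
The principal characteristic group is a ketone (C=O on an internal carbon), named with the suffix -one.
Choose the numbering such that numbering from this end puts the carbonyl group at C-3 rather than C-7.
This places the carbonyl at C-3; bromo groups at C-1 and C-7; an ethyl group at C-6.
Substituent prefixes are cited in alphabetical order (multiplying prefixes like di-/tri- are ignored for ordering).
Putting it together: 1,7-dibromo-6-ethylnonan-3-one.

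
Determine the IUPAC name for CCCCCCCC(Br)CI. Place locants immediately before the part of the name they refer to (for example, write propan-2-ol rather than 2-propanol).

2-bromo-1-iodononane

The longest continuous carbon chain has 9 atoms, so the parent hydride is nonane.
The numbering direction is chosen so that the substituent locant set {1,2} is lower than {8,9} at the first point of difference.
This places a bromo group at C-2; an iodo group at C-1.
Substituent prefixes are cited in alphabetical order (multiplying prefixes like di-/tri- are ignored for ordering).
Putting it together: 2-bromo-1-iodononane.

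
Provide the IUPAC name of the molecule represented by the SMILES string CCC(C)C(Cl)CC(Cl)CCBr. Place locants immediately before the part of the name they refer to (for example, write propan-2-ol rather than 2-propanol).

The longest continuous carbon chain has 8 atoms, so the parent hydride is octane.
The numbering direction is chosen so that the substituent locant set {1,3,5,6} is lower than {3,4,6,8} at the first point of difference.
With this numbering: a bromo group at C-1; chloro groups at C-3 and C-5; a methyl group at C-6.
Substituent prefixes are cited in alphabetical order (multiplying prefixes like di-/tri- are ignored for ordering).
The name is 1-bromo-3,5-dichloro-6-methyloctane.

1-bromo-3,5-dichloro-6-methyloctane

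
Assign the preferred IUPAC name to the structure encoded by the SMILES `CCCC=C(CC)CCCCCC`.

The longest chain bearing the multiple bond is 11 carbons long (undecane).
A C=C double bond in the chain gives the infix -ene-.
Number the chain so that numbering from this end puts the double bond at C-4 rather than C-7.
This places the double bond between C-4 and C-5; an ethyl group at C-5.
The name is 5-ethylundec-4-ene.

5-ethylundec-4-ene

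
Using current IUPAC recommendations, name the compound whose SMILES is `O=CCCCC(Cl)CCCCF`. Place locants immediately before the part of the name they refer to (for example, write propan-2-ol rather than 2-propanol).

Counting along the main chain through the –CHO group gives 9 carbons: the parent is nonane.
The highest-priority functional group is an aldehyde (terminal –CHO), so the name ends in -al.
Choose the numbering such that the aldehyde carbon is C-1 by definition.
This places a chloro group at C-5; a fluoro group at C-9.
Prefixes are listed alphabetically: chloro, fluoro.
Putting it together: 5-chloro-9-fluorononanal.

5-chloro-9-fluorononanal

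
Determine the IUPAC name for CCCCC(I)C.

2-iodohexane

The longest carbon chain is 6 atoms: the parent is hexane.
Number the chain so that the substituent locant set {2} is lower than {5} at the first point of difference.
This places an iodo group at C-2.
Assembling the pieces gives 2-iodohexane.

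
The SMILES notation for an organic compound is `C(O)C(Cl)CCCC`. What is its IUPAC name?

2-chlorohexan-1-ol

Counting along the main chain through the –OH group gives 6 carbons: the parent is hexane.
The principal characteristic group is an alcohol (–OH), named with the suffix -ol.
Number the chain so that numbering from this end puts the hydroxyl group at C-1 rather than C-6.
That gives the hydroxyl at C-1; a chloro group at C-2.
Putting it together: 2-chlorohexan-1-ol.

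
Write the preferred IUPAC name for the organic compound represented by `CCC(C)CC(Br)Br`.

The longest continuous carbon chain has 5 atoms, so the parent hydride is pentane.
Choose the numbering such that the substituent locant set {1,1,3} is lower than {3,5,5} at the first point of difference.
That gives two bromo groups at C-1; a methyl group at C-3.
Substituent prefixes are cited in alphabetical order (multiplying prefixes like di-/tri- are ignored for ordering).
The name is 1,1-dibromo-3-methylpentane.

1,1-dibromo-3-methylpentane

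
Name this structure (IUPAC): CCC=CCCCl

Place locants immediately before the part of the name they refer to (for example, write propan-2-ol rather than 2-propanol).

1-chlorohex-3-ene

The longest chain bearing the multiple bond is 6 carbons long (hexane).
There is one C=C double bond, indicated by the ending -ene.
Choose the numbering such that the substituent locant set {1} is lower than {6} at the first point of difference.
This places the double bond between C-3 and C-4; a chloro group at C-1.
Putting it together: 1-chlorohex-3-ene.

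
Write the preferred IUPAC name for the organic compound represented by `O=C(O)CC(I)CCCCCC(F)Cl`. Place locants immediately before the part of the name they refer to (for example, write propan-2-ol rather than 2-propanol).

9-chloro-9-fluoro-3-iodononanoic acid

The longest carbon chain that includes the –COOH group has 9 carbons, so the parent hydride is nonane.
A carboxylic acid (terminal –COOH) is the principal characteristic group, giving the suffix -oic acid.
Number the chain so that the carboxylic acid carbon is C-1 by definition.
This places a chloro group at C-9; a fluoro group at C-9; an iodo group at C-3.
Prefixes are listed alphabetically: chloro, fluoro, iodo.
The name is 9-chloro-9-fluoro-3-iodononanoic acid.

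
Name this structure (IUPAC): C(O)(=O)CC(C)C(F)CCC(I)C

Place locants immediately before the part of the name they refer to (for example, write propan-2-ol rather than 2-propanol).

4-fluoro-7-iodo-3-methyloctanoic acid

The longest carbon chain that includes the –COOH group has 8 carbons, so the parent hydride is octane.
A carboxylic acid (terminal –COOH) is the principal characteristic group, giving the suffix -oic acid.
Choose the numbering such that the carboxylic acid carbon is C-1 by definition.
That gives a fluoro group at C-4; an iodo group at C-7; a methyl group at C-3.
Prefixes are listed alphabetically: fluoro, iodo, methyl.
The name is 4-fluoro-7-iodo-3-methyloctanoic acid.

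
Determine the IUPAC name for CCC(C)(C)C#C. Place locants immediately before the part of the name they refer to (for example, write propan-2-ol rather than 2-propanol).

The longest carbon chain that includes the multiple bond has 5 carbons, so the parent hydride is pentane.
The chain contains a C≡C triple bond, so the unsaturation ending is -yne.
The numbering direction is chosen so that numbering from this end puts the triple bond at C-1 rather than C-4.
That gives the triple bond between C-1 and C-2; two methyl groups at C-3.
Putting it together: 3,3-dimethylpent-1-yne.

3,3-dimethylpent-1-yne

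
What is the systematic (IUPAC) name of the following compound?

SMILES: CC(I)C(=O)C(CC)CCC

The longest chain bearing the carbonyl is 7 carbons long (heptane).
The principal characteristic group is a ketone (C=O on an internal carbon), named with the suffix -one.
The numbering direction is chosen so that numbering from this end puts the carbonyl group at C-3 rather than C-5.
That gives the carbonyl at C-3; an ethyl group at C-4; an iodo group at C-2.
Substituent prefixes are cited in alphabetical order (multiplying prefixes like di-/tri- are ignored for ordering).
The name is 4-ethyl-2-iodoheptan-3-one.

4-ethyl-2-iodoheptan-3-one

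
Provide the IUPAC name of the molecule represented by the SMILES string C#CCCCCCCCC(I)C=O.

Counting along the main chain through the –CHO group and the multiple bond gives 11 carbons: the parent is undecane.
The highest-priority functional group is an aldehyde (terminal –CHO), so the name ends in -al.
A C≡C triple bond in the chain gives the infix -yne-.
Number the chain so that the aldehyde carbon is C-1 by definition.
With this numbering: the triple bond between C-10 and C-11; an iodo group at C-2.
Putting it together: 2-iodoundec-10-ynal.

2-iodoundec-10-ynal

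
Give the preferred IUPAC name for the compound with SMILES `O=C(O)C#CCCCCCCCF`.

10-fluorodec-2-ynoic acid

Counting along the main chain through the –COOH group and the multiple bond gives 10 carbons: the parent is decane.
A carboxylic acid (terminal –COOH) is the principal characteristic group, giving the suffix -oic acid.
The chain contains a C≡C triple bond, so the unsaturation ending is -yne.
The numbering direction is chosen so that the carboxylic acid carbon is C-1 by definition.
This places the triple bond between C-2 and C-3; a fluoro group at C-10.
Putting it together: 10-fluorodec-2-ynoic acid.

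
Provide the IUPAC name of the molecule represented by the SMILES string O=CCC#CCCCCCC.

The longest carbon chain that includes the –CHO group and the multiple bond has 10 carbons, so the parent hydride is decane.
The highest-priority functional group is an aldehyde (terminal –CHO), so the name ends in -al.
The chain contains a C≡C triple bond, so the unsaturation ending is -yne.
The numbering direction is chosen so that the aldehyde carbon is C-1 by definition.
With this numbering: the triple bond between C-3 and C-4.
Putting it together: dec-3-ynal.

dec-3-ynal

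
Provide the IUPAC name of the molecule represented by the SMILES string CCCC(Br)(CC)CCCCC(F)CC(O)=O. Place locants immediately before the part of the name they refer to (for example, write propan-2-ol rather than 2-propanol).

8-bromo-8-ethyl-3-fluoroundecanoic acid

The longest chain bearing the –COOH group is 11 carbons long (undecane).
The principal characteristic group is a carboxylic acid (terminal –COOH), named with the suffix -oic acid.
The numbering direction is chosen so that the carboxylic acid carbon is C-1 by definition.
That gives a bromo group at C-8; an ethyl group at C-8; a fluoro group at C-3.
Prefixes are listed alphabetically: bromo, ethyl, fluoro.
Assembling the pieces gives 8-bromo-8-ethyl-3-fluoroundecanoic acid.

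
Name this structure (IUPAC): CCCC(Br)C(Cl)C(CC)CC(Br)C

2,6-dibromo-5-chloro-4-ethylnonane

The longest carbon chain is 9 atoms: the parent is nonane.
Number the chain so that the substituent locant set {2,4,5,6} is lower than {4,5,6,8} at the first point of difference.
With this numbering: bromo groups at C-2 and C-6; a chloro group at C-5; an ethyl group at C-4.
The substituents are ordered alphabetically, ignoring any di-/tri- multipliers.
The name is 2,6-dibromo-5-chloro-4-ethylnonane.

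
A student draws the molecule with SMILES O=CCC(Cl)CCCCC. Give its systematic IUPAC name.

3-chlorooctanal

The longest carbon chain that includes the –CHO group has 8 carbons, so the parent hydride is octane.
An aldehyde (terminal –CHO) is the principal characteristic group, giving the suffix -al.
The numbering direction is chosen so that the aldehyde carbon is C-1 by definition.
This places a chloro group at C-3.
Assembling the pieces gives 3-chlorooctanal.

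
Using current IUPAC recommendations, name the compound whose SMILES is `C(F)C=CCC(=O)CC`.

7-fluorohept-5-en-3-one

The longest carbon chain that includes the carbonyl and the multiple bond has 7 carbons, so the parent hydride is heptane.
The highest-priority functional group is a ketone (C=O on an internal carbon), so the name ends in -one.
The chain contains a C=C double bond, so the unsaturation ending is -ene.
Choose the numbering such that numbering from this end puts the carbonyl group at C-3 rather than C-5.
With this numbering: the carbonyl at C-3; the double bond between C-5 and C-6; a fluoro group at C-7.
Putting it together: 7-fluorohept-5-en-3-one.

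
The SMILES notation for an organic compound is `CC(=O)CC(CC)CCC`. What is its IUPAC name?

4-ethylheptan-2-one

The longest chain bearing the carbonyl is 7 carbons long (heptane).
The highest-priority functional group is a ketone (C=O on an internal carbon), so the name ends in -one.
The numbering direction is chosen so that numbering from this end puts the carbonyl group at C-2 rather than C-6.
With this numbering: the carbonyl at C-2; an ethyl group at C-4.
The name is 4-ethylheptan-2-one.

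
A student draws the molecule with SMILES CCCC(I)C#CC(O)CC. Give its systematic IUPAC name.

Counting along the main chain through the –OH group and the multiple bond gives 9 carbons: the parent is nonane.
The highest-priority functional group is an alcohol (–OH), so the name ends in -ol.
There is one C≡C triple bond, indicated by the ending -yne.
The numbering direction is chosen so that numbering from this end puts the hydroxyl group at C-3 rather than C-7.
With this numbering: the hydroxyl at C-3; the triple bond between C-4 and C-5; an iodo group at C-6.
The name is 6-iodonon-4-yn-3-ol.

6-iodonon-4-yn-3-ol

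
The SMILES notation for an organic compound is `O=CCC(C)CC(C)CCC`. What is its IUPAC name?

Counting along the main chain through the –CHO group gives 8 carbons: the parent is octane.
An aldehyde (terminal –CHO) is the principal characteristic group, giving the suffix -al.
The numbering direction is chosen so that the aldehyde carbon is C-1 by definition.
With this numbering: methyl groups at C-3 and C-5.
Putting it together: 3,5-dimethyloctanal.

3,5-dimethyloctanal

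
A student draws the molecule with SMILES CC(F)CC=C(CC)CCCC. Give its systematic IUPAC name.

5-ethyl-2-fluoronon-4-ene

The longest chain bearing the multiple bond is 9 carbons long (nonane).
There is one C=C double bond, indicated by the ending -ene.
The numbering direction is chosen so that numbering from this end puts the double bond at C-4 rather than C-5.
That gives the double bond between C-4 and C-5; an ethyl group at C-5; a fluoro group at C-2.
Prefixes are listed alphabetically: ethyl, fluoro.
The name is 5-ethyl-2-fluoronon-4-ene.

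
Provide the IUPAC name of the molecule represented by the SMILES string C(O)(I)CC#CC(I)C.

Counting along the main chain through the –OH group and the multiple bond gives 6 carbons: the parent is hexane.
The principal characteristic group is an alcohol (–OH), named with the suffix -ol.
There is one C≡C triple bond, indicated by the ending -yne.
Choose the numbering such that numbering from this end puts the hydroxyl group at C-1 rather than C-6.
That gives the hydroxyl at C-1; the triple bond between C-3 and C-4; iodo groups at C-1 and C-5.
Putting it together: 1,5-diiodohex-3-yn-1-ol.

1,5-diiodohex-3-yn-1-ol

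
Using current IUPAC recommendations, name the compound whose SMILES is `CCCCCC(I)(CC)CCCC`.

The longest carbon chain is 10 atoms: the parent is decane.
Number the chain so that the substituent locant set {5,5} is lower than {6,6} at the first point of difference.
With this numbering: an ethyl group at C-5; an iodo group at C-5.
The substituents are ordered alphabetically, ignoring any di-/tri- multipliers.
Putting it together: 5-ethyl-5-iododecane.

5-ethyl-5-iododecane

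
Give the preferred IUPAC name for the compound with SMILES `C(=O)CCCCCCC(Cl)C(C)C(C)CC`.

Counting along the main chain through the –CHO group gives 12 carbons: the parent is dodecane.
The principal characteristic group is an aldehyde (terminal –CHO), named with the suffix -al.
The numbering direction is chosen so that the aldehyde carbon is C-1 by definition.
That gives a chloro group at C-8; methyl groups at C-9 and C-10.
The substituents are ordered alphabetically, ignoring any di-/tri- multipliers.
The name is 8-chloro-9,10-dimethyldodecanal.

8-chloro-9,10-dimethyldodecanal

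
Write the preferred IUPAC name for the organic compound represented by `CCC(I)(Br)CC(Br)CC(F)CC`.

3,5-dibromo-7-fluoro-3-iodononane

The longest continuous carbon chain has 9 atoms, so the parent hydride is nonane.
Number the chain so that the substituent locant set {3,3,5,7} is lower than {3,5,7,7} at the first point of difference.
That gives bromo groups at C-3 and C-5; a fluoro group at C-7; an iodo group at C-3.
Substituent prefixes are cited in alphabetical order (multiplying prefixes like di-/tri- are ignored for ordering).
Putting it together: 3,5-dibromo-7-fluoro-3-iodononane.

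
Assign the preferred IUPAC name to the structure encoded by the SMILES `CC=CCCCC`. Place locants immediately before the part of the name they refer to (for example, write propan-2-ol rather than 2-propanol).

hept-2-ene

The longest carbon chain that includes the multiple bond has 7 carbons, so the parent hydride is heptane.
There is one C=C double bond, indicated by the ending -ene.
The numbering direction is chosen so that numbering from this end puts the double bond at C-2 rather than C-5.
That gives the double bond between C-2 and C-3.
Putting it together: hept-2-ene.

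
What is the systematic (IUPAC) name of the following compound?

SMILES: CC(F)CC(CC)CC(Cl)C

The longest carbon chain is 7 atoms: the parent is heptane.
Number the chain so that the locant sets are identical either way, so the alphabetically earlier chloro substituent takes the lower locant (2 rather than 6).
This places a chloro group at C-2; an ethyl group at C-4; a fluoro group at C-6.
Substituent prefixes are cited in alphabetical order (multiplying prefixes like di-/tri- are ignored for ordering).
Assembling the pieces gives 2-chloro-4-ethyl-6-fluoroheptane.

2-chloro-4-ethyl-6-fluoroheptane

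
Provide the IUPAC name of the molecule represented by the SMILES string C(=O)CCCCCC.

The longest chain bearing the –CHO group is 7 carbons long (heptane).
The highest-priority functional group is an aldehyde (terminal –CHO), so the name ends in -al.
Choose the numbering such that the aldehyde carbon is C-1 by definition.
The name is heptanal.

heptanal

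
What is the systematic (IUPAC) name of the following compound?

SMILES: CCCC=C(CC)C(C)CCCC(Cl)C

10-chloro-5-ethyl-6-methylundec-4-ene

The longest chain bearing the multiple bond is 11 carbons long (undecane).
A C=C double bond in the chain gives the infix -ene-.
Choose the numbering such that numbering from this end puts the double bond at C-4 rather than C-7.
This places the double bond between C-4 and C-5; a chloro group at C-10; an ethyl group at C-5; a methyl group at C-6.
Prefixes are listed alphabetically: chloro, ethyl, methyl.
Putting it together: 10-chloro-5-ethyl-6-methylundec-4-ene.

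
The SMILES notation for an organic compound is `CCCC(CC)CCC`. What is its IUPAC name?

The parent chain contains 7 carbons (heptane).
Both numbering directions give the same locant set; either may be used.
This places an ethyl group at C-4.
Assembling the pieces gives 4-ethylheptane.

4-ethylheptane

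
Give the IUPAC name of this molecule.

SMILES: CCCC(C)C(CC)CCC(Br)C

2-bromo-5-ethyl-6-methylnonane

The longest continuous carbon chain has 9 atoms, so the parent hydride is nonane.
Choose the numbering such that the substituent locant set {2,5,6} is lower than {4,5,8} at the first point of difference.
With this numbering: a bromo group at C-2; an ethyl group at C-5; a methyl group at C-6.
Substituent prefixes are cited in alphabetical order (multiplying prefixes like di-/tri- are ignored for ordering).
Assembling the pieces gives 2-bromo-5-ethyl-6-methylnonane.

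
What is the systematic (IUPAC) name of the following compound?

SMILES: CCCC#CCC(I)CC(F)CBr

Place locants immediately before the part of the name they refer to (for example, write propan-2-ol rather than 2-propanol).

10-bromo-9-fluoro-7-iododec-4-yne

The longest chain bearing the multiple bond is 10 carbons long (decane).
The chain contains a C≡C triple bond, so the unsaturation ending is -yne.
Choose the numbering such that numbering from this end puts the triple bond at C-4 rather than C-6.
This places the triple bond between C-4 and C-5; a bromo group at C-10; a fluoro group at C-9; an iodo group at C-7.
Substituent prefixes are cited in alphabetical order (multiplying prefixes like di-/tri- are ignored for ordering).
Putting it together: 10-bromo-9-fluoro-7-iododec-4-yne.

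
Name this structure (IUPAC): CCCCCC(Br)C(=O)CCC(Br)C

2,6-dibromoundecan-5-one

The longest chain bearing the carbonyl is 11 carbons long (undecane).
A ketone (C=O on an internal carbon) is the principal characteristic group, giving the suffix -one.
Choose the numbering such that numbering from this end puts the carbonyl group at C-5 rather than C-7.
This places the carbonyl at C-5; bromo groups at C-2 and C-6.
The name is 2,6-dibromoundecan-5-one.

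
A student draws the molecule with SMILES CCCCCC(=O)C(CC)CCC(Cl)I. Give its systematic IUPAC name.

Counting along the main chain through the carbonyl gives 10 carbons: the parent is decane.
The principal characteristic group is a ketone (C=O on an internal carbon), named with the suffix -one.
Choose the numbering such that numbering from this end puts the carbonyl group at C-5 rather than C-6.
With this numbering: the carbonyl at C-5; a chloro group at C-1; an ethyl group at C-4; an iodo group at C-1.
Substituent prefixes are cited in alphabetical order (multiplying prefixes like di-/tri- are ignored for ordering).
Putting it together: 1-chloro-4-ethyl-1-iododecan-5-one.

1-chloro-4-ethyl-1-iododecan-5-one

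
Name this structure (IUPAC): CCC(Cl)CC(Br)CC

The longest continuous carbon chain has 7 atoms, so the parent hydride is heptane.
The numbering direction is chosen so that the locant sets are identical either way, so the alphabetically earlier bromo substituent takes the lower locant (3 rather than 5).
That gives a bromo group at C-3; a chloro group at C-5.
The substituents are ordered alphabetically, ignoring any di-/tri- multipliers.
Putting it together: 3-bromo-5-chloroheptane.

3-bromo-5-chloroheptane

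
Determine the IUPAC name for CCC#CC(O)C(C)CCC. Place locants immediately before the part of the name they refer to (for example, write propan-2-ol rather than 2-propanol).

Counting along the main chain through the –OH group and the multiple bond gives 9 carbons: the parent is nonane.
The highest-priority functional group is an alcohol (–OH), so the name ends in -ol.
The chain contains a C≡C triple bond, so the unsaturation ending is -yne.
Number the chain so that numbering from this end puts the triple bond at C-3 rather than C-6.
With this numbering: the hydroxyl at C-5; the triple bond between C-3 and C-4; a methyl group at C-6.
Putting it together: 6-methylnon-3-yn-5-ol.

6-methylnon-3-yn-5-ol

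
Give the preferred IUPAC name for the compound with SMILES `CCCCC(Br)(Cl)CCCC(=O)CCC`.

8-bromo-8-chlorododecan-4-one

The longest carbon chain that includes the carbonyl has 12 carbons, so the parent hydride is dodecane.
A ketone (C=O on an internal carbon) is the principal characteristic group, giving the suffix -one.
The numbering direction is chosen so that numbering from this end puts the carbonyl group at C-4 rather than C-9.
With this numbering: the carbonyl at C-4; a bromo group at C-8; a chloro group at C-8.
The substituents are ordered alphabetically, ignoring any di-/tri- multipliers.
The name is 8-bromo-8-chlorododecan-4-one.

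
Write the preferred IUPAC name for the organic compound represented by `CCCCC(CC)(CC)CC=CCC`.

The longest carbon chain that includes the multiple bond has 10 carbons, so the parent hydride is decane.
The chain contains a C=C double bond, so the unsaturation ending is -ene.
Choose the numbering such that numbering from this end puts the double bond at C-3 rather than C-7.
That gives the double bond between C-3 and C-4; two ethyl groups at C-6.
The name is 6,6-diethyldec-3-ene.

6,6-diethyldec-3-ene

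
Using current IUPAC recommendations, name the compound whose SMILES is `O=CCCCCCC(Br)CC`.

The longest carbon chain that includes the –CHO group has 9 carbons, so the parent hydride is nonane.
The highest-priority functional group is an aldehyde (terminal –CHO), so the name ends in -al.
The numbering direction is chosen so that the aldehyde carbon is C-1 by definition.
That gives a bromo group at C-7.
The name is 7-bromononanal.

7-bromononanal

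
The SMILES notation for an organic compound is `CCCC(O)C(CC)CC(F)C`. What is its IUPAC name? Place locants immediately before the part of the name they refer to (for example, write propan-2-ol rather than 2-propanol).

The longest chain bearing the –OH group is 8 carbons long (octane).
The principal characteristic group is an alcohol (–OH), named with the suffix -ol.
Choose the numbering such that numbering from this end puts the hydroxyl group at C-4 rather than C-5.
That gives the hydroxyl at C-4; an ethyl group at C-5; a fluoro group at C-7.
Prefixes are listed alphabetically: ethyl, fluoro.
The name is 5-ethyl-7-fluorooctan-4-ol.

5-ethyl-7-fluorooctan-4-ol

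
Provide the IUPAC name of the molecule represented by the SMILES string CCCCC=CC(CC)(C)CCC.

4-ethyl-4-methyldec-5-ene

The longest chain bearing the multiple bond is 10 carbons long (decane).
The chain contains a C=C double bond, so the unsaturation ending is -ene.
Number the chain so that the substituent locant set {4,4} is lower than {7,7} at the first point of difference.
This places the double bond between C-5 and C-6; an ethyl group at C-4; a methyl group at C-4.
The substituents are ordered alphabetically, ignoring any di-/tri- multipliers.
Assembling the pieces gives 4-ethyl-4-methyldec-5-ene.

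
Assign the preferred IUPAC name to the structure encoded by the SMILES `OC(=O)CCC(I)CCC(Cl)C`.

7-chloro-4-iodooctanoic acid

The longest carbon chain that includes the –COOH group has 8 carbons, so the parent hydride is octane.
A carboxylic acid (terminal –COOH) is the principal characteristic group, giving the suffix -oic acid.
The numbering direction is chosen so that the carboxylic acid carbon is C-1 by definition.
That gives a chloro group at C-7; an iodo group at C-4.
The substituents are ordered alphabetically, ignoring any di-/tri- multipliers.
Assembling the pieces gives 7-chloro-4-iodooctanoic acid.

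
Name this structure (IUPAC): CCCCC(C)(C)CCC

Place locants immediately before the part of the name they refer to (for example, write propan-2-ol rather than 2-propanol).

4,4-dimethyloctane

The longest continuous carbon chain has 8 atoms, so the parent hydride is octane.
The numbering direction is chosen so that the substituent locant set {4,4} is lower than {5,5} at the first point of difference.
This places two methyl groups at C-4.
Putting it together: 4,4-dimethyloctane.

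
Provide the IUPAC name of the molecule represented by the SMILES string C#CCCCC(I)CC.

6-iodooct-1-yne

The longest chain bearing the multiple bond is 8 carbons long (octane).
A C≡C triple bond in the chain gives the infix -yne-.
The numbering direction is chosen so that numbering from this end puts the triple bond at C-1 rather than C-7.
This places the triple bond between C-1 and C-2; an iodo group at C-6.
The name is 6-iodooct-1-yne.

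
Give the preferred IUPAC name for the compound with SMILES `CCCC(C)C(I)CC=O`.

The longest carbon chain that includes the –CHO group has 7 carbons, so the parent hydride is heptane.
The principal characteristic group is an aldehyde (terminal –CHO), named with the suffix -al.
Number the chain so that the aldehyde carbon is C-1 by definition.
That gives an iodo group at C-3; a methyl group at C-4.
Substituent prefixes are cited in alphabetical order (multiplying prefixes like di-/tri- are ignored for ordering).
Assembling the pieces gives 3-iodo-4-methylheptanal.

3-iodo-4-methylheptanal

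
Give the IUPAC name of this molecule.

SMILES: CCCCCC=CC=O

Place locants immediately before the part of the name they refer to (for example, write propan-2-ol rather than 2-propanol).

oct-2-enal

The longest chain bearing the –CHO group and the multiple bond is 8 carbons long (octane).
An aldehyde (terminal –CHO) is the principal characteristic group, giving the suffix -al.
The chain contains a C=C double bond, so the unsaturation ending is -ene.
Choose the numbering such that the aldehyde carbon is C-1 by definition.
This places the double bond between C-2 and C-3.
The name is oct-2-enal.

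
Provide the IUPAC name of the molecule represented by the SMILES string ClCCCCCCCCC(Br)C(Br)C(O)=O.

The longest carbon chain that includes the –COOH group has 11 carbons, so the parent hydride is undecane.
The principal characteristic group is a carboxylic acid (terminal –COOH), named with the suffix -oic acid.
Choose the numbering such that the carboxylic acid carbon is C-1 by definition.
This places bromo groups at C-2 and C-3; a chloro group at C-11.
Prefixes are listed alphabetically: bromo, chloro.
Putting it together: 2,3-dibromo-11-chloroundecanoic acid.

2,3-dibromo-11-chloroundecanoic acid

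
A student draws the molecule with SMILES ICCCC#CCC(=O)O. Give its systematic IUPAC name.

The longest carbon chain that includes the –COOH group and the multiple bond has 7 carbons, so the parent hydride is heptane.
The principal characteristic group is a carboxylic acid (terminal –COOH), named with the suffix -oic acid.
There is one C≡C triple bond, indicated by the ending -yne.
The numbering direction is chosen so that the carboxylic acid carbon is C-1 by definition.
That gives the triple bond between C-3 and C-4; an iodo group at C-7.
Putting it together: 7-iodohept-3-ynoic acid.

7-iodohept-3-ynoic acid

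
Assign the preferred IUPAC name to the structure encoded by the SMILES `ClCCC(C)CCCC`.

The longest continuous carbon chain has 7 atoms, so the parent hydride is heptane.
Number the chain so that the substituent locant set {1,3} is lower than {5,7} at the first point of difference.
This places a chloro group at C-1; a methyl group at C-3.
The substituents are ordered alphabetically, ignoring any di-/tri- multipliers.
Putting it together: 1-chloro-3-methylheptane.

1-chloro-3-methylheptane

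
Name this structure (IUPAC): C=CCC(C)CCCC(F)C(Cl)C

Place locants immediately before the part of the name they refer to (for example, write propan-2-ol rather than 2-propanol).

The longest chain bearing the multiple bond is 10 carbons long (decane).
There is one C=C double bond, indicated by the ending -ene.
Number the chain so that numbering from this end puts the double bond at C-1 rather than C-9.
That gives the double bond between C-1 and C-2; a chloro group at C-9; a fluoro group at C-8; a methyl group at C-4.
Prefixes are listed alphabetically: chloro, fluoro, methyl.
Assembling the pieces gives 9-chloro-8-fluoro-4-methyldec-1-ene.

9-chloro-8-fluoro-4-methyldec-1-ene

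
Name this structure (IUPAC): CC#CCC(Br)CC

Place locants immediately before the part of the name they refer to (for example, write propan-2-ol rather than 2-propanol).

5-bromohept-2-yne

The longest carbon chain that includes the multiple bond has 7 carbons, so the parent hydride is heptane.
The chain contains a C≡C triple bond, so the unsaturation ending is -yne.
Choose the numbering such that numbering from this end puts the triple bond at C-2 rather than C-5.
This places the triple bond between C-2 and C-3; a bromo group at C-5.
Putting it together: 5-bromohept-2-yne.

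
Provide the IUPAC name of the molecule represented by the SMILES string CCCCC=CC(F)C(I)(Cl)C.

2-chloro-3-fluoro-2-iodonon-4-ene

The longest carbon chain that includes the multiple bond has 9 carbons, so the parent hydride is nonane.
A C=C double bond in the chain gives the infix -ene-.
Choose the numbering such that numbering from this end puts the double bond at C-4 rather than C-5.
This places the double bond between C-4 and C-5; a chloro group at C-2; a fluoro group at C-3; an iodo group at C-2.
The substituents are ordered alphabetically, ignoring any di-/tri- multipliers.
Putting it together: 2-chloro-3-fluoro-2-iodonon-4-ene.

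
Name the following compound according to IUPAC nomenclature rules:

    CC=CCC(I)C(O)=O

Counting along the main chain through the –COOH group and the multiple bond gives 6 carbons: the parent is hexane.
The highest-priority functional group is a carboxylic acid (terminal –COOH), so the name ends in -oic acid.
The chain contains a C=C double bond, so the unsaturation ending is -ene.
Choose the numbering such that the carboxylic acid carbon is C-1 by definition.
That gives the double bond between C-4 and C-5; an iodo group at C-2.
Assembling the pieces gives 2-iodohex-4-enoic acid.

2-iodohex-4-enoic acid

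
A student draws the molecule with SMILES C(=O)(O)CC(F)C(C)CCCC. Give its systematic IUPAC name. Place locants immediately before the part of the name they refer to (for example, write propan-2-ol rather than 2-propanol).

3-fluoro-4-methyloctanoic acid

The longest chain bearing the –COOH group is 8 carbons long (octane).
The highest-priority functional group is a carboxylic acid (terminal –COOH), so the name ends in -oic acid.
The numbering direction is chosen so that the carboxylic acid carbon is C-1 by definition.
This places a fluoro group at C-3; a methyl group at C-4.
The substituents are ordered alphabetically, ignoring any di-/tri- multipliers.
Assembling the pieces gives 3-fluoro-4-methyloctanoic acid.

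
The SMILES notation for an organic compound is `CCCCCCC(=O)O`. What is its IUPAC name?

The longest chain bearing the –COOH group is 7 carbons long (heptane).
The highest-priority functional group is a carboxylic acid (terminal –COOH), so the name ends in -oic acid.
Number the chain so that the carboxylic acid carbon is C-1 by definition.
Assembling the pieces gives heptanoic acid.

heptanoic acid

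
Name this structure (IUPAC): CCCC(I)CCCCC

4-iodononane

The parent chain contains 9 carbons (nonane).
The numbering direction is chosen so that the substituent locant set {4} is lower than {6} at the first point of difference.
With this numbering: an iodo group at C-4.
Putting it together: 4-iodononane.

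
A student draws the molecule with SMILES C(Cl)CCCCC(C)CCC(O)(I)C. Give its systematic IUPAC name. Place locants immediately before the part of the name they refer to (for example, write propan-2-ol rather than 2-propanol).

10-chloro-2-iodo-5-methyldecan-2-ol

The longest chain bearing the –OH group is 10 carbons long (decane).
The highest-priority functional group is an alcohol (–OH), so the name ends in -ol.
The numbering direction is chosen so that numbering from this end puts the hydroxyl group at C-2 rather than C-9.
This places the hydroxyl at C-2; a chloro group at C-10; an iodo group at C-2; a methyl group at C-5.
The substituents are ordered alphabetically, ignoring any di-/tri- multipliers.
Assembling the pieces gives 10-chloro-2-iodo-5-methyldecan-2-ol.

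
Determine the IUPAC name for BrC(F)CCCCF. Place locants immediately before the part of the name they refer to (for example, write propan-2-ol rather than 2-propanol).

1-bromo-1,5-difluoropentane

The longest carbon chain is 5 atoms: the parent is pentane.
The numbering direction is chosen so that the substituent locant set {1,1,5} is lower than {1,5,5} at the first point of difference.
With this numbering: a bromo group at C-1; fluoro groups at C-1 and C-5.
Substituent prefixes are cited in alphabetical order (multiplying prefixes like di-/tri- are ignored for ordering).
Assembling the pieces gives 1-bromo-1,5-difluoropentane.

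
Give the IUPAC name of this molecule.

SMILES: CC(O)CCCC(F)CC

The longest carbon chain that includes the –OH group has 8 carbons, so the parent hydride is octane.
An alcohol (–OH) is the principal characteristic group, giving the suffix -ol.
Number the chain so that numbering from this end puts the hydroxyl group at C-2 rather than C-7.
This places the hydroxyl at C-2; a fluoro group at C-6.
Putting it together: 6-fluorooctan-2-ol.

6-fluorooctan-2-ol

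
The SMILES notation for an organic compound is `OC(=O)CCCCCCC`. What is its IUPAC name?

octanoic acid

The longest chain bearing the –COOH group is 8 carbons long (octane).
The principal characteristic group is a carboxylic acid (terminal –COOH), named with the suffix -oic acid.
Choose the numbering such that the carboxylic acid carbon is C-1 by definition.
The name is octanoic acid.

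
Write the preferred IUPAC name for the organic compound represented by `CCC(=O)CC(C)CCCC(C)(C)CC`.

The longest chain bearing the carbonyl is 11 carbons long (undecane).
The highest-priority functional group is a ketone (C=O on an internal carbon), so the name ends in -one.
Choose the numbering such that numbering from this end puts the carbonyl group at C-3 rather than C-9.
That gives the carbonyl at C-3; methyl groups at C-5 and C-9 (×2).
Putting it together: 5,9,9-trimethylundecan-3-one.

5,9,9-trimethylundecan-3-one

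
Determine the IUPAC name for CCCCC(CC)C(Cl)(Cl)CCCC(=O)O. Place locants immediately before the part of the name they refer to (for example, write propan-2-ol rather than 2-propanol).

The longest carbon chain that includes the –COOH group has 10 carbons, so the parent hydride is decane.
The principal characteristic group is a carboxylic acid (terminal –COOH), named with the suffix -oic acid.
The numbering direction is chosen so that the carboxylic acid carbon is C-1 by definition.
With this numbering: two chloro groups at C-5; an ethyl group at C-6.
The substituents are ordered alphabetically, ignoring any di-/tri- multipliers.
The name is 5,5-dichloro-6-ethyldecanoic acid.

5,5-dichloro-6-ethyldecanoic acid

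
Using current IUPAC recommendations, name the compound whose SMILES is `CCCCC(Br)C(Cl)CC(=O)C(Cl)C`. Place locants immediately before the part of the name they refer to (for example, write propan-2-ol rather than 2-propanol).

6-bromo-2,5-dichlorodecan-3-one

The longest carbon chain that includes the carbonyl has 10 carbons, so the parent hydride is decane.
A ketone (C=O on an internal carbon) is the principal characteristic group, giving the suffix -one.
Choose the numbering such that numbering from this end puts the carbonyl group at C-3 rather than C-8.
With this numbering: the carbonyl at C-3; a bromo group at C-6; chloro groups at C-2 and C-5.
The substituents are ordered alphabetically, ignoring any di-/tri- multipliers.
The name is 6-bromo-2,5-dichlorodecan-3-one.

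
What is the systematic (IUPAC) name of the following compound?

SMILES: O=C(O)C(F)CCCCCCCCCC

2-fluorododecanoic acid

The longest carbon chain that includes the –COOH group has 12 carbons, so the parent hydride is dodecane.
A carboxylic acid (terminal –COOH) is the principal characteristic group, giving the suffix -oic acid.
Choose the numbering such that the carboxylic acid carbon is C-1 by definition.
With this numbering: a fluoro group at C-2.
Putting it together: 2-fluorododecanoic acid.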